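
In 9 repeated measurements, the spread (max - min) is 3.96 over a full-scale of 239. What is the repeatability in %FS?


Repeatability = (spread / full scale) * 100%.
R = (3.96 / 239) * 100
R = 1.657 %FS

1.657 %FS


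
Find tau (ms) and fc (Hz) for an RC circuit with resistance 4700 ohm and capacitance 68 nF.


Time constant: tau = R * C.
tau = 4700 * 6.80e-08 = 0.0003196 s
tau = 0.3196 ms
Cutoff frequency: fc = 1 / (2*pi*R*C).
fc = 1 / (2*pi*0.0003196) = 497.98 Hz

tau = 0.3196 ms, fc = 497.98 Hz


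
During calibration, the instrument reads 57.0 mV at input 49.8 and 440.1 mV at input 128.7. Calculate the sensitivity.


Sensitivity = (y2 - y1) / (x2 - x1).
S = (440.1 - 57.0) / (128.7 - 49.8)
S = 383.1 / 78.9
S = 4.8555 mV/unit

4.8555 mV/unit


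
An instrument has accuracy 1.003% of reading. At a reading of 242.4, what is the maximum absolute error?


Absolute error = (accuracy% / 100) * reading.
Error = (1.003 / 100) * 242.4
Error = 0.01003 * 242.4
Error = 2.4313

2.4313


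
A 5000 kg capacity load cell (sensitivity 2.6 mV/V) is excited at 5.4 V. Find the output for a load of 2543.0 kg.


Vout = rated_output * Vex * (load / capacity).
Vout = 2.6 * 5.4 * (2543.0 / 5000)
Vout = 2.6 * 5.4 * 0.5086
Vout = 7.141 mV

7.141 mV


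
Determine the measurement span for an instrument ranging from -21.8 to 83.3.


Span = upper range - lower range.
Span = 83.3 - (-21.8)
Span = 105.1

105.1


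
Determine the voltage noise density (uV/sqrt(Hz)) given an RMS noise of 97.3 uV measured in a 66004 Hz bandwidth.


Noise spectral density = Vrms / sqrt(BW).
NSD = 97.3 / sqrt(66004)
NSD = 97.3 / 256.9124
NSD = 0.3787 uV/sqrt(Hz)

0.3787 uV/sqrt(Hz)


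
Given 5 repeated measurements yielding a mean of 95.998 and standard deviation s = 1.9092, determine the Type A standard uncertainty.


The standard uncertainty for Type A evaluation is u = s / sqrt(n).
u = 1.9092 / sqrt(5)
u = 1.9092 / 2.2361
u = 0.8538

0.8538


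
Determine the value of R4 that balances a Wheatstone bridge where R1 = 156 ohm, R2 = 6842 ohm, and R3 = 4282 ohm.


At balance: R1*R4 = R2*R3, so R4 = R2*R3/R1.
R4 = 6842 * 4282 / 156
R4 = 29297444 / 156
R4 = 187804.13 ohm

187804.13 ohm


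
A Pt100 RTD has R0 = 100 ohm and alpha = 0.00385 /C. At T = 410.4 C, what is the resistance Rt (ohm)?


The RTD equation: Rt = R0 * (1 + alpha * T).
Rt = 100 * (1 + 0.00385 * 410.4)
Rt = 100 * (1 + 1.58004)
Rt = 100 * 2.58004
Rt = 258.004 ohm

258.004 ohm


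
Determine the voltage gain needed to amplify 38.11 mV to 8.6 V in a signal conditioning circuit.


Gain = Vout / Vin (converting to same units).
G = 8.6 V / 38.11 mV
G = 8600.0 mV / 38.11 mV
G = 225.66

225.66


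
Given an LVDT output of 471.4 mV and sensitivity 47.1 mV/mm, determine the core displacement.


Displacement = Vout / sensitivity.
d = 471.4 / 47.1
d = 10.008 mm

10.008 mm


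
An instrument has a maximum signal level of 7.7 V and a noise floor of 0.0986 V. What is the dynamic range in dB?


Dynamic range = 20 * log10(Vmax / Vnoise).
DR = 20 * log10(7.7 / 0.0986)
DR = 20 * log10(78.09)
DR = 37.85 dB

37.85 dB


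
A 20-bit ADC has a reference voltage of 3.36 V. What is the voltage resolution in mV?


The resolution (LSB) of an ADC is Vref / 2^n.
LSB = 3.36 / 2^20
LSB = 3.36 / 1048576
LSB = 3.2e-06 V = 0.00320435 mV

0.00320435 mV


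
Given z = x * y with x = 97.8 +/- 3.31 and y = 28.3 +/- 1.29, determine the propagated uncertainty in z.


For a product z = x*y, the relative uncertainty is:
uz/z = sqrt((ux/x)^2 + (uy/y)^2)
Relative uncertainties: ux/x = 3.31/97.8 = 0.033845
uy/y = 1.29/28.3 = 0.045583
z = 97.8 * 28.3 = 2767.7
uz = 2767.7 * sqrt(0.033845^2 + 0.045583^2) = 157.135

157.135


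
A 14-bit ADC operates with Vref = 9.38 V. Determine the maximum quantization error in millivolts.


The maximum quantization error is +/- LSB/2.
LSB = Vref / 2^n = 9.38 / 16384 = 0.00057251 V
Max error = LSB / 2 = 0.00057251 / 2 = 0.00028625 V
Max error = 0.2863 mV

0.2863 mV


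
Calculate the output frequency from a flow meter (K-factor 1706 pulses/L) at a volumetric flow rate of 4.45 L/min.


Frequency = K * Q / 60 (converting L/min to L/s).
f = 1706 * 4.45 / 60
f = 7591.7 / 60
f = 126.53 Hz

126.53 Hz


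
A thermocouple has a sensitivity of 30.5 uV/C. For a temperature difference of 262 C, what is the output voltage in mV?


The thermocouple output V = sensitivity * dT.
V = 30.5 uV/C * 262 C
V = 7991.0 uV
V = 7.991 mV

7.991 mV


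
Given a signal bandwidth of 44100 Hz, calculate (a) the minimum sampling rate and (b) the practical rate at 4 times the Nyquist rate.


By Nyquist theorem, fs_min = 2 * fmax.
fs_min = 2 * 44100 = 88200 Hz
Practical rate = 4 * fs_min = 4 * 88200 = 352800 Hz

fs_min = 88200 Hz, fs_practical = 352800 Hz


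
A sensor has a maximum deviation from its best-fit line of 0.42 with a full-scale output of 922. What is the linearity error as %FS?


Linearity error = (max deviation / full scale) * 100%.
Linearity = (0.42 / 922) * 100
Linearity = 0.046 %FS

0.046 %FS


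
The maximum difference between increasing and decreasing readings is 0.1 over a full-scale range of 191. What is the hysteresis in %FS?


Hysteresis = (max difference / full scale) * 100%.
H = (0.1 / 191) * 100
H = 0.052 %FS

0.052 %FS


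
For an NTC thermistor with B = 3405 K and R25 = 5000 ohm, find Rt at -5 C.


NTC thermistor equation: Rt = R25 * exp(B * (1/T - 1/T25)).
T in Kelvin: 268.15 K, T25 = 298.15 K
1/T - 1/T25 = 1/268.15 - 1/298.15 = 0.00037524
B * (1/T - 1/T25) = 3405 * 0.00037524 = 1.2777
Rt = 5000 * exp(1.2777) = 17941.7 ohm

17941.7 ohm


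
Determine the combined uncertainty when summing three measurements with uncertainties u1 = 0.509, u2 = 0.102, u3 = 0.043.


For a sum of independent quantities, uc = sqrt(u1^2 + u2^2 + u3^2).
uc = sqrt(0.509^2 + 0.102^2 + 0.043^2)
uc = sqrt(0.259081 + 0.010404 + 0.001849)
uc = 0.5209

0.5209


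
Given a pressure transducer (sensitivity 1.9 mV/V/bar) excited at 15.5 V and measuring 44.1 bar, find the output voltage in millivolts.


Output = sensitivity * Vex * P.
Vout = 1.9 * 15.5 * 44.1
Vout = 29.45 * 44.1
Vout = 1298.75 mV

1298.75 mV


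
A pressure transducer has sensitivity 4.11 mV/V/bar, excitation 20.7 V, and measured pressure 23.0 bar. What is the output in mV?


Output = sensitivity * Vex * P.
Vout = 4.11 * 20.7 * 23.0
Vout = 85.077 * 23.0
Vout = 1956.77 mV

1956.77 mV


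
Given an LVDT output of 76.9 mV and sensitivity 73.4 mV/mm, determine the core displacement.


Displacement = Vout / sensitivity.
d = 76.9 / 73.4
d = 1.048 mm

1.048 mm


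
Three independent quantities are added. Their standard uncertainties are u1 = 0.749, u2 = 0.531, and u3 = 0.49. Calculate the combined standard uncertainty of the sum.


For a sum of independent quantities, uc = sqrt(u1^2 + u2^2 + u3^2).
uc = sqrt(0.749^2 + 0.531^2 + 0.49^2)
uc = sqrt(0.561001 + 0.281961 + 0.2401)
uc = 1.0407

1.0407


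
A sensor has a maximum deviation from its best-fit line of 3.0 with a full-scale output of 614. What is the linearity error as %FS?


Linearity error = (max deviation / full scale) * 100%.
Linearity = (3.0 / 614) * 100
Linearity = 0.489 %FS

0.489 %FS


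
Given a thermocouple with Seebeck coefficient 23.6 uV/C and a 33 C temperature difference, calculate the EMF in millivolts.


The thermocouple output V = sensitivity * dT.
V = 23.6 uV/C * 33 C
V = 778.8 uV
V = 0.779 mV

0.779 mV


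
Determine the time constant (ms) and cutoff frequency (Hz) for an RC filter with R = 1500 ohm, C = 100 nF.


Time constant: tau = R * C.
tau = 1500 * 1.00e-07 = 0.00015 s
tau = 0.15 ms
Cutoff frequency: fc = 1 / (2*pi*R*C).
fc = 1 / (2*pi*0.00015) = 1061.03 Hz

tau = 0.15 ms, fc = 1061.03 Hz


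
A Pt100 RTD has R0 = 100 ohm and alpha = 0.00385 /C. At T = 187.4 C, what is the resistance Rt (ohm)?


The RTD equation: Rt = R0 * (1 + alpha * T).
Rt = 100 * (1 + 0.00385 * 187.4)
Rt = 100 * (1 + 0.72149)
Rt = 100 * 1.72149
Rt = 172.149 ohm

172.149 ohm


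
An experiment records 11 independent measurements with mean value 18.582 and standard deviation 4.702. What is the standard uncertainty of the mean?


The standard uncertainty for Type A evaluation is u = s / sqrt(n).
u = 4.702 / sqrt(11)
u = 4.702 / 3.3166
u = 1.4177

1.4177


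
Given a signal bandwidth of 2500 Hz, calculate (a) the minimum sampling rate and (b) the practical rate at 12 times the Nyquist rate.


By Nyquist theorem, fs_min = 2 * fmax.
fs_min = 2 * 2500 = 5000 Hz
Practical rate = 12 * fs_min = 12 * 5000 = 60000 Hz

fs_min = 5000 Hz, fs_practical = 60000 Hz


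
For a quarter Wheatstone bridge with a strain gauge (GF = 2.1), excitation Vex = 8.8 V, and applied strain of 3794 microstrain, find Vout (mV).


Quarter bridge output: Vout = (GF * epsilon * Vex) / 4.
Vout = (2.1 * 3794e-6 * 8.8) / 4
Vout = 0.07011312 / 4 V
Vout = 0.01752828 V = 17.5283 mV

17.5283 mV


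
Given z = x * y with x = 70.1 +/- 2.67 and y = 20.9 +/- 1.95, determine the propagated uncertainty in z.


For a product z = x*y, the relative uncertainty is:
uz/z = sqrt((ux/x)^2 + (uy/y)^2)
Relative uncertainties: ux/x = 2.67/70.1 = 0.038088
uy/y = 1.95/20.9 = 0.093301
z = 70.1 * 20.9 = 1465.1
uz = 1465.1 * sqrt(0.038088^2 + 0.093301^2) = 147.647

147.647


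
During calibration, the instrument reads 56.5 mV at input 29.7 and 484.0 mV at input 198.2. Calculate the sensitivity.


Sensitivity = (y2 - y1) / (x2 - x1).
S = (484.0 - 56.5) / (198.2 - 29.7)
S = 427.5 / 168.5
S = 2.5371 mV/unit

2.5371 mV/unit


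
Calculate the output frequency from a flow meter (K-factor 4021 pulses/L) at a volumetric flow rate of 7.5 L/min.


Frequency = K * Q / 60 (converting L/min to L/s).
f = 4021 * 7.5 / 60
f = 30157.5 / 60
f = 502.62 Hz

502.62 Hz


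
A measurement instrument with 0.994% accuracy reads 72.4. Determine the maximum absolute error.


Absolute error = (accuracy% / 100) * reading.
Error = (0.994 / 100) * 72.4
Error = 0.00994 * 72.4
Error = 0.7197

0.7197


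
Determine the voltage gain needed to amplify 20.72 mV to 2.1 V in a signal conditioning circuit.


Gain = Vout / Vin (converting to same units).
G = 2.1 V / 20.72 mV
G = 2100.0 mV / 20.72 mV
G = 101.35

101.35


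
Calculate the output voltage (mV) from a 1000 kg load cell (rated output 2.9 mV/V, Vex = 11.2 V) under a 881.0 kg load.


Vout = rated_output * Vex * (load / capacity).
Vout = 2.9 * 11.2 * (881.0 / 1000)
Vout = 2.9 * 11.2 * 0.881
Vout = 28.615 mV

28.615 mV


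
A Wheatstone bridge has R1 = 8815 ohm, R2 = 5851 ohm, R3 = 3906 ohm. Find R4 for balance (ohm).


At balance: R1*R4 = R2*R3, so R4 = R2*R3/R1.
R4 = 5851 * 3906 / 8815
R4 = 22854006 / 8815
R4 = 2592.63 ohm

2592.63 ohm


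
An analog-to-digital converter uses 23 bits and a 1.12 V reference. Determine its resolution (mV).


The resolution (LSB) of an ADC is Vref / 2^n.
LSB = 1.12 / 2^23
LSB = 1.12 / 8388608
LSB = 1.3e-07 V = 0.00013351 mV

0.00013351 mV


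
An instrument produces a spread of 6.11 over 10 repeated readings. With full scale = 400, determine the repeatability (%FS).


Repeatability = (spread / full scale) * 100%.
R = (6.11 / 400) * 100
R = 1.528 %FS

1.528 %FS


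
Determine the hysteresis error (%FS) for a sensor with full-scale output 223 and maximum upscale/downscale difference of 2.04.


Hysteresis = (max difference / full scale) * 100%.
H = (2.04 / 223) * 100
H = 0.915 %FS

0.915 %FS


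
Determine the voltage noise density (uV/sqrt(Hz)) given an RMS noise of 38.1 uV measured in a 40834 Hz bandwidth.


Noise spectral density = Vrms / sqrt(BW).
NSD = 38.1 / sqrt(40834)
NSD = 38.1 / 202.0742
NSD = 0.1885 uV/sqrt(Hz)

0.1885 uV/sqrt(Hz)


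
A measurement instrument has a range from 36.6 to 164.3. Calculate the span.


Span = upper range - lower range.
Span = 164.3 - (36.6)
Span = 127.7

127.7


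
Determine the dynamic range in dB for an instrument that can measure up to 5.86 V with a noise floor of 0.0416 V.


Dynamic range = 20 * log10(Vmax / Vnoise).
DR = 20 * log10(5.86 / 0.0416)
DR = 20 * log10(140.87)
DR = 42.98 dB

42.98 dB


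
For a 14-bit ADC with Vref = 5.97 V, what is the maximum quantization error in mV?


The maximum quantization error is +/- LSB/2.
LSB = Vref / 2^n = 5.97 / 16384 = 0.00036438 V
Max error = LSB / 2 = 0.00036438 / 2 = 0.00018219 V
Max error = 0.1822 mV

0.1822 mV


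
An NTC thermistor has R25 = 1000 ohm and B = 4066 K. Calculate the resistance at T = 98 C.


NTC thermistor equation: Rt = R25 * exp(B * (1/T - 1/T25)).
T in Kelvin: 371.15 K, T25 = 298.15 K
1/T - 1/T25 = 1/371.15 - 1/298.15 = -0.00065969
B * (1/T - 1/T25) = 4066 * -0.00065969 = -2.6823
Rt = 1000 * exp(-2.6823) = 68.4 ohm

68.4 ohm


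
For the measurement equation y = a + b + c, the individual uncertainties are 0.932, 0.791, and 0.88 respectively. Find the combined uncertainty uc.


For a sum of independent quantities, uc = sqrt(u1^2 + u2^2 + u3^2).
uc = sqrt(0.932^2 + 0.791^2 + 0.88^2)
uc = sqrt(0.868624 + 0.625681 + 0.7744)
uc = 1.5062

1.5062


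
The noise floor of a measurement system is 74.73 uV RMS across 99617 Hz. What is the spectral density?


Noise spectral density = Vrms / sqrt(BW).
NSD = 74.73 / sqrt(99617)
NSD = 74.73 / 315.6216
NSD = 0.2368 uV/sqrt(Hz)

0.2368 uV/sqrt(Hz)


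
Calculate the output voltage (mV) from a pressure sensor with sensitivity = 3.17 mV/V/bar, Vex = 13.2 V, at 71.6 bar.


Output = sensitivity * Vex * P.
Vout = 3.17 * 13.2 * 71.6
Vout = 41.844 * 71.6
Vout = 2996.03 mV

2996.03 mV


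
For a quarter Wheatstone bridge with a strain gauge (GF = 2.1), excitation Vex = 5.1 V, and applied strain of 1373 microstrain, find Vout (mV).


Quarter bridge output: Vout = (GF * epsilon * Vex) / 4.
Vout = (2.1 * 1373e-6 * 5.1) / 4
Vout = 0.01470483 / 4 V
Vout = 0.00367621 V = 3.6762 mV

3.6762 mV


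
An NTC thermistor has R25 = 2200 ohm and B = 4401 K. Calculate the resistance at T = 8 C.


NTC thermistor equation: Rt = R25 * exp(B * (1/T - 1/T25)).
T in Kelvin: 281.15 K, T25 = 298.15 K
1/T - 1/T25 = 1/281.15 - 1/298.15 = 0.0002028
B * (1/T - 1/T25) = 4401 * 0.0002028 = 0.8925
Rt = 2200 * exp(0.8925) = 5370.9 ohm

5370.9 ohm


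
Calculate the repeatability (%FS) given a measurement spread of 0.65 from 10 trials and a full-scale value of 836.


Repeatability = (spread / full scale) * 100%.
R = (0.65 / 836) * 100
R = 0.078 %FS

0.078 %FS


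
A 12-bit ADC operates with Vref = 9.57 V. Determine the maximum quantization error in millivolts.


The maximum quantization error is +/- LSB/2.
LSB = Vref / 2^n = 9.57 / 4096 = 0.00233643 V
Max error = LSB / 2 = 0.00233643 / 2 = 0.00116821 V
Max error = 1.1682 mV

1.1682 mV


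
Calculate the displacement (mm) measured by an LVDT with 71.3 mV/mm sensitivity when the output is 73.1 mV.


Displacement = Vout / sensitivity.
d = 73.1 / 71.3
d = 1.025 mm

1.025 mm


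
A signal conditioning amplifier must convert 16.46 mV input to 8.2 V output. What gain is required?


Gain = Vout / Vin (converting to same units).
G = 8.2 V / 16.46 mV
G = 8200.0 mV / 16.46 mV
G = 498.18

498.18


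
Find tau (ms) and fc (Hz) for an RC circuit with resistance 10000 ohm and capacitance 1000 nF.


Time constant: tau = R * C.
tau = 10000 * 1.00e-06 = 0.01 s
tau = 10.0 ms
Cutoff frequency: fc = 1 / (2*pi*R*C).
fc = 1 / (2*pi*0.01) = 15.92 Hz

tau = 10.0 ms, fc = 15.92 Hz


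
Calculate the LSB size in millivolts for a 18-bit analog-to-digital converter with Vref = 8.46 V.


The resolution (LSB) of an ADC is Vref / 2^n.
LSB = 8.46 / 2^18
LSB = 8.46 / 262144
LSB = 3.227e-05 V = 0.03227234 mV

0.03227234 mV


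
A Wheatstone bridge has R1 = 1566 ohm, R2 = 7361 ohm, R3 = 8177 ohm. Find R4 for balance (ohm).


At balance: R1*R4 = R2*R3, so R4 = R2*R3/R1.
R4 = 7361 * 8177 / 1566
R4 = 60190897 / 1566
R4 = 38436.08 ohm

38436.08 ohm


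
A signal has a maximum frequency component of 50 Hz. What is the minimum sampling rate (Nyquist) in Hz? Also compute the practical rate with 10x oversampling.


By Nyquist theorem, fs_min = 2 * fmax.
fs_min = 2 * 50 = 100 Hz
Practical rate = 10 * fs_min = 10 * 100 = 1000 Hz

fs_min = 100 Hz, fs_practical = 1000 Hz


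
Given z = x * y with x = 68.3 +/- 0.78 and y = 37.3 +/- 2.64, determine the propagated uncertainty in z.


For a product z = x*y, the relative uncertainty is:
uz/z = sqrt((ux/x)^2 + (uy/y)^2)
Relative uncertainties: ux/x = 0.78/68.3 = 0.01142
uy/y = 2.64/37.3 = 0.070777
z = 68.3 * 37.3 = 2547.6
uz = 2547.6 * sqrt(0.01142^2 + 0.070777^2) = 182.644

182.644


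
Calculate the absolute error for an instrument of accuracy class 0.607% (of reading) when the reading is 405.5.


Absolute error = (accuracy% / 100) * reading.
Error = (0.607 / 100) * 405.5
Error = 0.00607 * 405.5
Error = 2.4614

2.4614


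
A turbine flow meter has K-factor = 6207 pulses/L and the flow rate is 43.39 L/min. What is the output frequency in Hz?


Frequency = K * Q / 60 (converting L/min to L/s).
f = 6207 * 43.39 / 60
f = 269321.73 / 60
f = 4488.7 Hz

4488.7 Hz


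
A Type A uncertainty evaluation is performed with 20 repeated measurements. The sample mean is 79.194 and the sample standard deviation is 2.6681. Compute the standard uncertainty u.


The standard uncertainty for Type A evaluation is u = s / sqrt(n).
u = 2.6681 / sqrt(20)
u = 2.6681 / 4.4721
u = 0.5966

0.5966


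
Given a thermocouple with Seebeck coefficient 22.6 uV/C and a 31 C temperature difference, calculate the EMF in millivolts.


The thermocouple output V = sensitivity * dT.
V = 22.6 uV/C * 31 C
V = 700.6 uV
V = 0.701 mV

0.701 mV


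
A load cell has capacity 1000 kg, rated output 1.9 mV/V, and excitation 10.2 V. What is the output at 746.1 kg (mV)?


Vout = rated_output * Vex * (load / capacity).
Vout = 1.9 * 10.2 * (746.1 / 1000)
Vout = 1.9 * 10.2 * 0.7461
Vout = 14.459 mV

14.459 mV


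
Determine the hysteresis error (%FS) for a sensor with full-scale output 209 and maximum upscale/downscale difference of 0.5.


Hysteresis = (max difference / full scale) * 100%.
H = (0.5 / 209) * 100
H = 0.239 %FS

0.239 %FS


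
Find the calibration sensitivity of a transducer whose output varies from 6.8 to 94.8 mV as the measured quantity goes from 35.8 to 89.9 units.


Sensitivity = (y2 - y1) / (x2 - x1).
S = (94.8 - 6.8) / (89.9 - 35.8)
S = 88.0 / 54.1
S = 1.6266 mV/unit

1.6266 mV/unit


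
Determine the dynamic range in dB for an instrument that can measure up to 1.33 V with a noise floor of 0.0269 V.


Dynamic range = 20 * log10(Vmax / Vnoise).
DR = 20 * log10(1.33 / 0.0269)
DR = 20 * log10(49.44)
DR = 33.88 dB

33.88 dB


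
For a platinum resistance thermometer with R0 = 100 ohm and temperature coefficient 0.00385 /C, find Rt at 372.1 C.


The RTD equation: Rt = R0 * (1 + alpha * T).
Rt = 100 * (1 + 0.00385 * 372.1)
Rt = 100 * (1 + 1.432585)
Rt = 100 * 2.432585
Rt = 243.259 ohm

243.259 ohm


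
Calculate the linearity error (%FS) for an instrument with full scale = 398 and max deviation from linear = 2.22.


Linearity error = (max deviation / full scale) * 100%.
Linearity = (2.22 / 398) * 100
Linearity = 0.558 %FS

0.558 %FS


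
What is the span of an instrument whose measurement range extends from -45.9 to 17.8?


Span = upper range - lower range.
Span = 17.8 - (-45.9)
Span = 63.7

63.7


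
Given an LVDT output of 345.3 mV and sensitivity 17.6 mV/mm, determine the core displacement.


Displacement = Vout / sensitivity.
d = 345.3 / 17.6
d = 19.619 mm

19.619 mm


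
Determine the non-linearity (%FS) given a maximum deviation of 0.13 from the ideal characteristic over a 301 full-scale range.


Linearity error = (max deviation / full scale) * 100%.
Linearity = (0.13 / 301) * 100
Linearity = 0.043 %FS

0.043 %FS


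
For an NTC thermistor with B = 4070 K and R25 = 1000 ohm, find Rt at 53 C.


NTC thermistor equation: Rt = R25 * exp(B * (1/T - 1/T25)).
T in Kelvin: 326.15 K, T25 = 298.15 K
1/T - 1/T25 = 1/326.15 - 1/298.15 = -0.00028794
B * (1/T - 1/T25) = 4070 * -0.00028794 = -1.1719
Rt = 1000 * exp(-1.1719) = 309.8 ohm

309.8 ohm


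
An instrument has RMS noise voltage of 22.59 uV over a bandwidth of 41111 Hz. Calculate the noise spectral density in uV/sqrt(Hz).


Noise spectral density = Vrms / sqrt(BW).
NSD = 22.59 / sqrt(41111)
NSD = 22.59 / 202.7585
NSD = 0.1114 uV/sqrt(Hz)

0.1114 uV/sqrt(Hz)


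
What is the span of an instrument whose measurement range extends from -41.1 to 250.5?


Span = upper range - lower range.
Span = 250.5 - (-41.1)
Span = 291.6

291.6


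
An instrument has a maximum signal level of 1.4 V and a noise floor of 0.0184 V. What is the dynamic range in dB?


Dynamic range = 20 * log10(Vmax / Vnoise).
DR = 20 * log10(1.4 / 0.0184)
DR = 20 * log10(76.09)
DR = 37.63 dB

37.63 dB


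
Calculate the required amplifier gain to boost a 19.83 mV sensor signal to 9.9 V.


Gain = Vout / Vin (converting to same units).
G = 9.9 V / 19.83 mV
G = 9900.0 mV / 19.83 mV
G = 499.24

499.24


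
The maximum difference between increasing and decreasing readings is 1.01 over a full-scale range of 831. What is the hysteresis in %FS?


Hysteresis = (max difference / full scale) * 100%.
H = (1.01 / 831) * 100
H = 0.122 %FS

0.122 %FS


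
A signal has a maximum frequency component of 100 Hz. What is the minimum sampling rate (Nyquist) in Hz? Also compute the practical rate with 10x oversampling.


By Nyquist theorem, fs_min = 2 * fmax.
fs_min = 2 * 100 = 200 Hz
Practical rate = 10 * fs_min = 10 * 200 = 2000 Hz

fs_min = 200 Hz, fs_practical = 2000 Hz


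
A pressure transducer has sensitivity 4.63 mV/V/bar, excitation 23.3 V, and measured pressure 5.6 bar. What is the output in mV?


Output = sensitivity * Vex * P.
Vout = 4.63 * 23.3 * 5.6
Vout = 107.879 * 5.6
Vout = 604.12 mV

604.12 mV


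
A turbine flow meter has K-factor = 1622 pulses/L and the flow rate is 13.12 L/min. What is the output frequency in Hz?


Frequency = K * Q / 60 (converting L/min to L/s).
f = 1622 * 13.12 / 60
f = 21280.64 / 60
f = 354.68 Hz

354.68 Hz


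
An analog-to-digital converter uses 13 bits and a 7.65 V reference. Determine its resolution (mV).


The resolution (LSB) of an ADC is Vref / 2^n.
LSB = 7.65 / 2^13
LSB = 7.65 / 8192
LSB = 0.00093384 V = 0.93383789 mV

0.93383789 mV


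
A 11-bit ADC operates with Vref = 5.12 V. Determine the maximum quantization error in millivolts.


The maximum quantization error is +/- LSB/2.
LSB = Vref / 2^n = 5.12 / 2048 = 0.0025 V
Max error = LSB / 2 = 0.0025 / 2 = 0.00125 V
Max error = 1.25 mV

1.25 mV


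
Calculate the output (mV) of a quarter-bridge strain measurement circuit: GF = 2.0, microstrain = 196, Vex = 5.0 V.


Quarter bridge output: Vout = (GF * epsilon * Vex) / 4.
Vout = (2.0 * 196e-6 * 5.0) / 4
Vout = 0.00196 / 4 V
Vout = 0.00049 V = 0.49 mV

0.49 mV


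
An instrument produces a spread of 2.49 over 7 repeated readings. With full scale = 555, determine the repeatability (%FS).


Repeatability = (spread / full scale) * 100%.
R = (2.49 / 555) * 100
R = 0.449 %FS

0.449 %FS


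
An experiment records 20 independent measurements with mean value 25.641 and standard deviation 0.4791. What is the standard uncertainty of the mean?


The standard uncertainty for Type A evaluation is u = s / sqrt(n).
u = 0.4791 / sqrt(20)
u = 0.4791 / 4.4721
u = 0.1071

0.1071


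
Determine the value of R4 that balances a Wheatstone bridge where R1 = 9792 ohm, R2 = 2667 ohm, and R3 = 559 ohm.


At balance: R1*R4 = R2*R3, so R4 = R2*R3/R1.
R4 = 2667 * 559 / 9792
R4 = 1490853 / 9792
R4 = 152.25 ohm

152.25 ohm


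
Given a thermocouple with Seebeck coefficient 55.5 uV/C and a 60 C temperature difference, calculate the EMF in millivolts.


The thermocouple output V = sensitivity * dT.
V = 55.5 uV/C * 60 C
V = 3330.0 uV
V = 3.33 mV

3.33 mV


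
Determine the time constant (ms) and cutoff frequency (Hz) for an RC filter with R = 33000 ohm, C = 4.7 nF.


Time constant: tau = R * C.
tau = 33000 * 4.70e-09 = 0.0001551 s
tau = 0.1551 ms
Cutoff frequency: fc = 1 / (2*pi*R*C).
fc = 1 / (2*pi*0.0001551) = 1026.14 Hz

tau = 0.1551 ms, fc = 1026.14 Hz


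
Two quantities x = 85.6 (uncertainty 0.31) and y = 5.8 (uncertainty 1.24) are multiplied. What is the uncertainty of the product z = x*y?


For a product z = x*y, the relative uncertainty is:
uz/z = sqrt((ux/x)^2 + (uy/y)^2)
Relative uncertainties: ux/x = 0.31/85.6 = 0.003621
uy/y = 1.24/5.8 = 0.213793
z = 85.6 * 5.8 = 496.5
uz = 496.5 * sqrt(0.003621^2 + 0.213793^2) = 106.159

106.159


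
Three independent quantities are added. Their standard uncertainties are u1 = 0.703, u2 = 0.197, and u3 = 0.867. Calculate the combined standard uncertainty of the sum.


For a sum of independent quantities, uc = sqrt(u1^2 + u2^2 + u3^2).
uc = sqrt(0.703^2 + 0.197^2 + 0.867^2)
uc = sqrt(0.494209 + 0.038809 + 0.751689)
uc = 1.1334

1.1334


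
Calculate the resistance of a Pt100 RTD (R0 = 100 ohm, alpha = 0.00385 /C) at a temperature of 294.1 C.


The RTD equation: Rt = R0 * (1 + alpha * T).
Rt = 100 * (1 + 0.00385 * 294.1)
Rt = 100 * (1 + 1.132285)
Rt = 100 * 2.132285
Rt = 213.229 ohm

213.229 ohm


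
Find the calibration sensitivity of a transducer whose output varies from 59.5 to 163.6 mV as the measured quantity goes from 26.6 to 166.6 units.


Sensitivity = (y2 - y1) / (x2 - x1).
S = (163.6 - 59.5) / (166.6 - 26.6)
S = 104.1 / 140.0
S = 0.7436 mV/unit

0.7436 mV/unit


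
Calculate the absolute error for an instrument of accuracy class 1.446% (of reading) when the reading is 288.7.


Absolute error = (accuracy% / 100) * reading.
Error = (1.446 / 100) * 288.7
Error = 0.01446 * 288.7
Error = 4.1746

4.1746


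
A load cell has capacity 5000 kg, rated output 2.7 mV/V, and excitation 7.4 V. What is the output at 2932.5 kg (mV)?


Vout = rated_output * Vex * (load / capacity).
Vout = 2.7 * 7.4 * (2932.5 / 5000)
Vout = 2.7 * 7.4 * 0.5865
Vout = 11.718 mV

11.718 mV


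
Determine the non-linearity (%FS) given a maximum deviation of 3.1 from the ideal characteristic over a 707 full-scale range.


Linearity error = (max deviation / full scale) * 100%.
Linearity = (3.1 / 707) * 100
Linearity = 0.438 %FS

0.438 %FS


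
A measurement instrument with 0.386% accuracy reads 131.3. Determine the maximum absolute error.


Absolute error = (accuracy% / 100) * reading.
Error = (0.386 / 100) * 131.3
Error = 0.00386 * 131.3
Error = 0.5068

0.5068


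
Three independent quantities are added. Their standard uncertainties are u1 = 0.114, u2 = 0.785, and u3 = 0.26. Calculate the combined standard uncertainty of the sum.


For a sum of independent quantities, uc = sqrt(u1^2 + u2^2 + u3^2).
uc = sqrt(0.114^2 + 0.785^2 + 0.26^2)
uc = sqrt(0.012996 + 0.616225 + 0.0676)
uc = 0.8348

0.8348


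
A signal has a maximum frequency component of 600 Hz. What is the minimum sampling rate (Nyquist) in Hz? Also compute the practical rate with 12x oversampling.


By Nyquist theorem, fs_min = 2 * fmax.
fs_min = 2 * 600 = 1200 Hz
Practical rate = 12 * fs_min = 12 * 1200 = 14400 Hz

fs_min = 1200 Hz, fs_practical = 14400 Hz


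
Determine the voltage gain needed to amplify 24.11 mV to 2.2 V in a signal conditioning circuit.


Gain = Vout / Vin (converting to same units).
G = 2.2 V / 24.11 mV
G = 2200.0 mV / 24.11 mV
G = 91.25

91.25


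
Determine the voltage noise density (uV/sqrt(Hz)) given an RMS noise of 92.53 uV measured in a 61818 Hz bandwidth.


Noise spectral density = Vrms / sqrt(BW).
NSD = 92.53 / sqrt(61818)
NSD = 92.53 / 248.6323
NSD = 0.3722 uV/sqrt(Hz)

0.3722 uV/sqrt(Hz)


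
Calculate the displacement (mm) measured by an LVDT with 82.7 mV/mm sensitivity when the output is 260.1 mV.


Displacement = Vout / sensitivity.
d = 260.1 / 82.7
d = 3.145 mm

3.145 mm


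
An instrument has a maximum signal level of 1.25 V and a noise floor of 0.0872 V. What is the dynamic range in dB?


Dynamic range = 20 * log10(Vmax / Vnoise).
DR = 20 * log10(1.25 / 0.0872)
DR = 20 * log10(14.33)
DR = 23.13 dB

23.13 dB


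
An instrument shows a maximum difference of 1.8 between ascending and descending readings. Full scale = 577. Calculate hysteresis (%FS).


Hysteresis = (max difference / full scale) * 100%.
H = (1.8 / 577) * 100
H = 0.312 %FS

0.312 %FS


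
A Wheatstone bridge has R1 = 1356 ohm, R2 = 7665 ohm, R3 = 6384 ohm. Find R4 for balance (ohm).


At balance: R1*R4 = R2*R3, so R4 = R2*R3/R1.
R4 = 7665 * 6384 / 1356
R4 = 48933360 / 1356
R4 = 36086.55 ohm

36086.55 ohm


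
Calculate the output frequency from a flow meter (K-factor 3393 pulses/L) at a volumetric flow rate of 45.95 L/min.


Frequency = K * Q / 60 (converting L/min to L/s).
f = 3393 * 45.95 / 60
f = 155908.35 / 60
f = 2598.47 Hz

2598.47 Hz


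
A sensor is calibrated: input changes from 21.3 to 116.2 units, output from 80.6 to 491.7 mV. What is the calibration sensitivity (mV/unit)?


Sensitivity = (y2 - y1) / (x2 - x1).
S = (491.7 - 80.6) / (116.2 - 21.3)
S = 411.1 / 94.9
S = 4.3319 mV/unit

4.3319 mV/unit


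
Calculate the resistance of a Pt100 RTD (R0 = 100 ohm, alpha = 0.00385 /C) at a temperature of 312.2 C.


The RTD equation: Rt = R0 * (1 + alpha * T).
Rt = 100 * (1 + 0.00385 * 312.2)
Rt = 100 * (1 + 1.20197)
Rt = 100 * 2.20197
Rt = 220.197 ohm

220.197 ohm


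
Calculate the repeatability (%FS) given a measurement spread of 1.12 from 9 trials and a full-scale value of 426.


Repeatability = (spread / full scale) * 100%.
R = (1.12 / 426) * 100
R = 0.263 %FS

0.263 %FS


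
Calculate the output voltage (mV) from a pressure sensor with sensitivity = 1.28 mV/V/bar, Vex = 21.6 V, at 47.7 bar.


Output = sensitivity * Vex * P.
Vout = 1.28 * 21.6 * 47.7
Vout = 27.648 * 47.7
Vout = 1318.81 mV

1318.81 mV


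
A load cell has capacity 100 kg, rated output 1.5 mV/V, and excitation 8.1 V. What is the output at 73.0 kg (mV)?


Vout = rated_output * Vex * (load / capacity).
Vout = 1.5 * 8.1 * (73.0 / 100)
Vout = 1.5 * 8.1 * 0.73
Vout = 8.869 mV

8.869 mV


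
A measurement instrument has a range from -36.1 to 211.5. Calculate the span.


Span = upper range - lower range.
Span = 211.5 - (-36.1)
Span = 247.6

247.6


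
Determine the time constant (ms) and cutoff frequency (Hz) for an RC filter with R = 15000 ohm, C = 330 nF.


Time constant: tau = R * C.
tau = 15000 * 3.30e-07 = 0.00495 s
tau = 4.95 ms
Cutoff frequency: fc = 1 / (2*pi*R*C).
fc = 1 / (2*pi*0.00495) = 32.15 Hz

tau = 4.95 ms, fc = 32.15 Hz


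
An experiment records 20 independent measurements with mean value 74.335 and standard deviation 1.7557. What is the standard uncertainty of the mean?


The standard uncertainty for Type A evaluation is u = s / sqrt(n).
u = 1.7557 / sqrt(20)
u = 1.7557 / 4.4721
u = 0.3926

0.3926


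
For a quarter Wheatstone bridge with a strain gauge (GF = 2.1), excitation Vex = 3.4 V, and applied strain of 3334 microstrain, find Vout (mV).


Quarter bridge output: Vout = (GF * epsilon * Vex) / 4.
Vout = (2.1 * 3334e-6 * 3.4) / 4
Vout = 0.02380476 / 4 V
Vout = 0.00595119 V = 5.9512 mV

5.9512 mV


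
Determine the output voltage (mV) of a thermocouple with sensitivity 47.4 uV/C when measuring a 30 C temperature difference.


The thermocouple output V = sensitivity * dT.
V = 47.4 uV/C * 30 C
V = 1422.0 uV
V = 1.422 mV

1.422 mV


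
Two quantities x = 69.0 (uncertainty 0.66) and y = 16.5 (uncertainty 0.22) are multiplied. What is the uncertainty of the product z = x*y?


For a product z = x*y, the relative uncertainty is:
uz/z = sqrt((ux/x)^2 + (uy/y)^2)
Relative uncertainties: ux/x = 0.66/69.0 = 0.009565
uy/y = 0.22/16.5 = 0.013333
z = 69.0 * 16.5 = 1138.5
uz = 1138.5 * sqrt(0.009565^2 + 0.013333^2) = 18.682

18.682


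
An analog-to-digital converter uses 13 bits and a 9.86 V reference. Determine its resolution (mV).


The resolution (LSB) of an ADC is Vref / 2^n.
LSB = 9.86 / 2^13
LSB = 9.86 / 8192
LSB = 0.00120361 V = 1.20361328 mV

1.20361328 mV


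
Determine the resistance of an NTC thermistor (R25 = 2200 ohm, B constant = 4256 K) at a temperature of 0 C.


NTC thermistor equation: Rt = R25 * exp(B * (1/T - 1/T25)).
T in Kelvin: 273.15 K, T25 = 298.15 K
1/T - 1/T25 = 1/273.15 - 1/298.15 = 0.00030698
B * (1/T - 1/T25) = 4256 * 0.00030698 = 1.3065
Rt = 2200 * exp(1.3065) = 8125.0 ohm

8125.0 ohm


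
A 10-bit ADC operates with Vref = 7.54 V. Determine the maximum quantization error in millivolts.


The maximum quantization error is +/- LSB/2.
LSB = Vref / 2^n = 7.54 / 1024 = 0.00736328 V
Max error = LSB / 2 = 0.00736328 / 2 = 0.00368164 V
Max error = 3.6816 mV

3.6816 mV


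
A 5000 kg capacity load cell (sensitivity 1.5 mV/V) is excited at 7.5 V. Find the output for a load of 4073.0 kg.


Vout = rated_output * Vex * (load / capacity).
Vout = 1.5 * 7.5 * (4073.0 / 5000)
Vout = 1.5 * 7.5 * 0.8146
Vout = 9.164 mV

9.164 mV


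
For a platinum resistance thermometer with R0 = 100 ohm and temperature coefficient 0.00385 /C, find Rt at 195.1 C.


The RTD equation: Rt = R0 * (1 + alpha * T).
Rt = 100 * (1 + 0.00385 * 195.1)
Rt = 100 * (1 + 0.751135)
Rt = 100 * 1.751135
Rt = 175.114 ohm

175.114 ohm


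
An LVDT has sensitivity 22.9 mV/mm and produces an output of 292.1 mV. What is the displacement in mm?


Displacement = Vout / sensitivity.
d = 292.1 / 22.9
d = 12.755 mm

12.755 mm


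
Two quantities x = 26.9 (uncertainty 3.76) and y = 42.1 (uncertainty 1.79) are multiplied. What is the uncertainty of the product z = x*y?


For a product z = x*y, the relative uncertainty is:
uz/z = sqrt((ux/x)^2 + (uy/y)^2)
Relative uncertainties: ux/x = 3.76/26.9 = 0.139777
uy/y = 1.79/42.1 = 0.042518
z = 26.9 * 42.1 = 1132.5
uz = 1132.5 * sqrt(0.139777^2 + 0.042518^2) = 165.457

165.457


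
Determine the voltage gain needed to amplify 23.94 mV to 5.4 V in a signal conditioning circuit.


Gain = Vout / Vin (converting to same units).
G = 5.4 V / 23.94 mV
G = 5400.0 mV / 23.94 mV
G = 225.56

225.56


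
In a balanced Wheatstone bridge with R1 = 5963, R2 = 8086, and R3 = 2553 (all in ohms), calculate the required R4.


At balance: R1*R4 = R2*R3, so R4 = R2*R3/R1.
R4 = 8086 * 2553 / 5963
R4 = 20643558 / 5963
R4 = 3461.94 ohm

3461.94 ohm


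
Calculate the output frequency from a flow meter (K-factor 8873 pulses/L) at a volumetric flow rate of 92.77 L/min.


Frequency = K * Q / 60 (converting L/min to L/s).
f = 8873 * 92.77 / 60
f = 823148.21 / 60
f = 13719.14 Hz

13719.14 Hz


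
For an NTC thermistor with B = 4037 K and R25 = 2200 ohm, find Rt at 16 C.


NTC thermistor equation: Rt = R25 * exp(B * (1/T - 1/T25)).
T in Kelvin: 289.15 K, T25 = 298.15 K
1/T - 1/T25 = 1/289.15 - 1/298.15 = 0.0001044
B * (1/T - 1/T25) = 4037 * 0.0001044 = 0.4214
Rt = 2200 * exp(0.4214) = 3353.2 ohm

3353.2 ohm


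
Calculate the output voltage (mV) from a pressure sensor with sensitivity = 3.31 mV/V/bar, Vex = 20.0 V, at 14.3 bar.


Output = sensitivity * Vex * P.
Vout = 3.31 * 20.0 * 14.3
Vout = 66.2 * 14.3
Vout = 946.66 mV

946.66 mV


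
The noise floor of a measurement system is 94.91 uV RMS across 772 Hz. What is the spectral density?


Noise spectral density = Vrms / sqrt(BW).
NSD = 94.91 / sqrt(772)
NSD = 94.91 / 27.7849
NSD = 3.4159 uV/sqrt(Hz)

3.4159 uV/sqrt(Hz)


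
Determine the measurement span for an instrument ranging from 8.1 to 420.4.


Span = upper range - lower range.
Span = 420.4 - (8.1)
Span = 412.3

412.3


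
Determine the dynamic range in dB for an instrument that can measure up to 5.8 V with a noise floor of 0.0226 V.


Dynamic range = 20 * log10(Vmax / Vnoise).
DR = 20 * log10(5.8 / 0.0226)
DR = 20 * log10(256.64)
DR = 48.19 dB

48.19 dB


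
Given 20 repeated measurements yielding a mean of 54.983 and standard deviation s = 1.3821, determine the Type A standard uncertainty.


The standard uncertainty for Type A evaluation is u = s / sqrt(n).
u = 1.3821 / sqrt(20)
u = 1.3821 / 4.4721
u = 0.309

0.309


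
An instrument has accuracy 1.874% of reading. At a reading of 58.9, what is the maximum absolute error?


Absolute error = (accuracy% / 100) * reading.
Error = (1.874 / 100) * 58.9
Error = 0.01874 * 58.9
Error = 1.1038

1.1038


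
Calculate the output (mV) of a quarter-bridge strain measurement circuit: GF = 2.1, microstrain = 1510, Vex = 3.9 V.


Quarter bridge output: Vout = (GF * epsilon * Vex) / 4.
Vout = (2.1 * 1510e-6 * 3.9) / 4
Vout = 0.0123669 / 4 V
Vout = 0.00309172 V = 3.0917 mV

3.0917 mV


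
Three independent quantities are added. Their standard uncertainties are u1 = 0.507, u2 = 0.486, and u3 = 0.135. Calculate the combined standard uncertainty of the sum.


For a sum of independent quantities, uc = sqrt(u1^2 + u2^2 + u3^2).
uc = sqrt(0.507^2 + 0.486^2 + 0.135^2)
uc = sqrt(0.257049 + 0.236196 + 0.018225)
uc = 0.7152

0.7152


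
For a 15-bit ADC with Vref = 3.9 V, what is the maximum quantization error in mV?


The maximum quantization error is +/- LSB/2.
LSB = Vref / 2^n = 3.9 / 32768 = 0.00011902 V
Max error = LSB / 2 = 0.00011902 / 2 = 5.951e-05 V
Max error = 0.0595 mV

0.0595 mV


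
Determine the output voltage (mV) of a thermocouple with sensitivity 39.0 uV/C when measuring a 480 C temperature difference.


The thermocouple output V = sensitivity * dT.
V = 39.0 uV/C * 480 C
V = 18720.0 uV
V = 18.72 mV

18.72 mV


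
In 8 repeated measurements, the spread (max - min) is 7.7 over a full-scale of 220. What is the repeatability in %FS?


Repeatability = (spread / full scale) * 100%.
R = (7.7 / 220) * 100
R = 3.5 %FS

3.5 %FS


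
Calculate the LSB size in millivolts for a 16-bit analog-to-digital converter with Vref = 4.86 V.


The resolution (LSB) of an ADC is Vref / 2^n.
LSB = 4.86 / 2^16
LSB = 4.86 / 65536
LSB = 7.416e-05 V = 0.07415771 mV

0.07415771 mV


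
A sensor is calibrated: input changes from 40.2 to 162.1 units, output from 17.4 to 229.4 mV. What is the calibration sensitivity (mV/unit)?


Sensitivity = (y2 - y1) / (x2 - x1).
S = (229.4 - 17.4) / (162.1 - 40.2)
S = 212.0 / 121.9
S = 1.7391 mV/unit

1.7391 mV/unit


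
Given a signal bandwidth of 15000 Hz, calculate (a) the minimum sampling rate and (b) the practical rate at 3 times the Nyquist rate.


By Nyquist theorem, fs_min = 2 * fmax.
fs_min = 2 * 15000 = 30000 Hz
Practical rate = 3 * fs_min = 3 * 30000 = 90000 Hz

fs_min = 30000 Hz, fs_practical = 90000 Hz


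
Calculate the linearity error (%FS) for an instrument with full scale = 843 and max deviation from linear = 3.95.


Linearity error = (max deviation / full scale) * 100%.
Linearity = (3.95 / 843) * 100
Linearity = 0.469 %FS

0.469 %FS


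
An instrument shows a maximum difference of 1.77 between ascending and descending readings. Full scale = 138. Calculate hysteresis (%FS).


Hysteresis = (max difference / full scale) * 100%.
H = (1.77 / 138) * 100
H = 1.283 %FS

1.283 %FS


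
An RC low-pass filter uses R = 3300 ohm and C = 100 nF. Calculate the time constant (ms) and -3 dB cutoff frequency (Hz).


Time constant: tau = R * C.
tau = 3300 * 1.00e-07 = 0.00033 s
tau = 0.33 ms
Cutoff frequency: fc = 1 / (2*pi*R*C).
fc = 1 / (2*pi*0.00033) = 482.29 Hz

tau = 0.33 ms, fc = 482.29 Hz


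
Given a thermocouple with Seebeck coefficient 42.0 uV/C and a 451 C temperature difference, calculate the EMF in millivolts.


The thermocouple output V = sensitivity * dT.
V = 42.0 uV/C * 451 C
V = 18942.0 uV
V = 18.942 mV

18.942 mV


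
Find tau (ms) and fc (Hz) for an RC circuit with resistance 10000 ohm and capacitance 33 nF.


Time constant: tau = R * C.
tau = 10000 * 3.30e-08 = 0.00033 s
tau = 0.33 ms
Cutoff frequency: fc = 1 / (2*pi*R*C).
fc = 1 / (2*pi*0.00033) = 482.29 Hz

tau = 0.33 ms, fc = 482.29 Hz
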